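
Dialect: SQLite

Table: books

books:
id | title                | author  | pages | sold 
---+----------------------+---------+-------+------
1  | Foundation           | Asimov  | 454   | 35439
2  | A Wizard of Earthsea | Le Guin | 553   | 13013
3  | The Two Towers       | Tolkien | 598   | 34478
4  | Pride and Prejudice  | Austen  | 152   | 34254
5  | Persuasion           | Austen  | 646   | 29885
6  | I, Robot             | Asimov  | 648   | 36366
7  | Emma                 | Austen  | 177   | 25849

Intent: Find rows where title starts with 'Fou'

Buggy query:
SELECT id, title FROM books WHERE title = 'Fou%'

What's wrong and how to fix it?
Bug: '=' compares the literal string including the % character; pattern matching needs LIKE

Fix: Use LIKE for wildcard pattern matching

Corrected query:
SELECT id, title FROM books WHERE title LIKE 'Fou%'

Result:
id | title     
---+-----------
1  | Foundation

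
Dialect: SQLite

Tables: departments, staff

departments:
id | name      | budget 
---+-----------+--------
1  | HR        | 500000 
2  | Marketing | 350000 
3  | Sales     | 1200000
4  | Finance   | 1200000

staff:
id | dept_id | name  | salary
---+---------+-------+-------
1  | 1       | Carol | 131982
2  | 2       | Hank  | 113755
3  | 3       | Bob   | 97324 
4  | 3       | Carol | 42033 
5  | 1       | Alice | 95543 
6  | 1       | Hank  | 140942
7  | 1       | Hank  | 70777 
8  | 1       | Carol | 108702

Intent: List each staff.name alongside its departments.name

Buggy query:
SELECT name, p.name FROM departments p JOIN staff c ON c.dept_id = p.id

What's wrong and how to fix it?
Bug: 'name' exists in both joined tables, so the database can't tell which one is meant

Fix: Prefix ambiguous columns with the table alias

Corrected query:
SELECT c.name, p.name FROM departments p JOIN staff c ON c.dept_id = p.id

Result:
name  | name     
------+----------
Carol | HR       
Hank  | Marketing
Bob   | Sales    
Carol | Sales    
Alice | HR       
Hank  | HR       
Hank  | HR       
Carol | HR       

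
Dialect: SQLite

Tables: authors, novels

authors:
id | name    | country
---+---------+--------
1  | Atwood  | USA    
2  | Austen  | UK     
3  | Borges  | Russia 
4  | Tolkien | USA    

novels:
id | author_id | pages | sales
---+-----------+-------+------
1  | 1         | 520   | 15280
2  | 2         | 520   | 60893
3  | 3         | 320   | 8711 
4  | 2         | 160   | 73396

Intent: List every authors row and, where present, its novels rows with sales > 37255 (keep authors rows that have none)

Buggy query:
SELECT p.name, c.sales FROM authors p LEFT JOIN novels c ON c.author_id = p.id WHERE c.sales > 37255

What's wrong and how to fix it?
Bug: A WHERE condition on the right-hand table after LEFT JOIN drops unmatched parents

Fix: Move the right-table condition into the ON clause so unmatched parents are kept

Corrected query:
SELECT p.name, c.sales FROM authors p LEFT JOIN novels c ON c.author_id = p.id AND c.sales > 37255

Result:
name    | sales
--------+------
Atwood  | NULL 
Austen  | 60893
Austen  | 73396
Borges  | NULL 
Tolkien | NULL 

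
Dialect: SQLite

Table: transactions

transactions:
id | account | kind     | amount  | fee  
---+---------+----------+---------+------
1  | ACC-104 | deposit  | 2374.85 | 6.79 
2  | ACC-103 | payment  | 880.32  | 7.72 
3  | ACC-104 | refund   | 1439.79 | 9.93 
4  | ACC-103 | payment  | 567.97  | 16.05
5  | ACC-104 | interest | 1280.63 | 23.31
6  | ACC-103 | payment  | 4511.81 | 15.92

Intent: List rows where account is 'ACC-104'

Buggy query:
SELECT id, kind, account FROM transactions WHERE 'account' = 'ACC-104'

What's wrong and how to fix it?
Bug: Single quotes denote string literals in SQL; the column name is being compared as a constant string

Fix: Remove the quotes around the column name (or use double quotes for an identifier)

Corrected query:
SELECT id, kind, account FROM transactions WHERE account = 'ACC-104'

Result:
id | kind     | account
---+----------+--------
1  | deposit  | ACC-104
3  | refund   | ACC-104
5  | interest | ACC-104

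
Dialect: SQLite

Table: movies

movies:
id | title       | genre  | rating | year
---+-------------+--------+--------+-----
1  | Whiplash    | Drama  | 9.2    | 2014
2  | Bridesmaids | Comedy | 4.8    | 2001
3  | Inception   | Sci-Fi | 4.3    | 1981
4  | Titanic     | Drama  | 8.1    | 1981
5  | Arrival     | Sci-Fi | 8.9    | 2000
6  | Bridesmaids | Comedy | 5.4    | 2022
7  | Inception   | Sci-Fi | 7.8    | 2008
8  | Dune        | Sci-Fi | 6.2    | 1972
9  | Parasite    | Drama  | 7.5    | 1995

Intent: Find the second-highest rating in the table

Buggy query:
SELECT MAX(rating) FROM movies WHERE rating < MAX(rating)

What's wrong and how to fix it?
Bug: The inner MAX is an aggregate inside WHERE, which is not allowed

Fix: Compute the overall MAX in a subquery, then take MAX of rows below it

Corrected query:
SELECT MAX(rating) FROM movies WHERE rating < (SELECT MAX(rating) FROM movies)

Result:
MAX(rating)
-----------
8.9        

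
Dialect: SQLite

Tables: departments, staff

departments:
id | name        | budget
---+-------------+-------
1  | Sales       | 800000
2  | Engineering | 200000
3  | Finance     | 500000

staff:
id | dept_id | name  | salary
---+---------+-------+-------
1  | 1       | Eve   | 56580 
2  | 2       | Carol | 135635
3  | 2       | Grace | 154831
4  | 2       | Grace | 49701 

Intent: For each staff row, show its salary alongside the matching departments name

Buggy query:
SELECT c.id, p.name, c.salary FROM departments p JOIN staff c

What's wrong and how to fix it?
Bug: JOIN with no ON clause produces a cartesian product; every staff row pairs with every departments row

Fix: Specify the join condition linking the foreign key to the parent id

Corrected query:
SELECT c.id, p.name, c.salary FROM departments p JOIN staff c ON c.dept_id = p.id

Result:
id | name        | salary
---+-------------+-------
1  | Sales       | 56580 
2  | Engineering | 135635
3  | Engineering | 154831
4  | Engineering | 49701 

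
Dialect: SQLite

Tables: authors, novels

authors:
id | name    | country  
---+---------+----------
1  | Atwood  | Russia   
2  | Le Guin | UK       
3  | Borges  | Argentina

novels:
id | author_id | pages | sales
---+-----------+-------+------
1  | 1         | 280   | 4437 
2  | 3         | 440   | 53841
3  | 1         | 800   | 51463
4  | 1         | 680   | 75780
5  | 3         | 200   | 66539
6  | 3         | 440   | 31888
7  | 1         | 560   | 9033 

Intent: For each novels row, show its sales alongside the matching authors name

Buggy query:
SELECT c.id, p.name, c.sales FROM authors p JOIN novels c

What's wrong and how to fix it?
Bug: JOIN with no ON clause produces a cartesian product; every novels row pairs with every authors row

Fix: Specify the join condition linking the foreign key to the parent id

Corrected query:
SELECT c.id, p.name, c.sales FROM authors p JOIN novels c ON c.author_id = p.id

Result:
id | name   | sales
---+--------+------
1  | Atwood | 4437 
2  | Borges | 53841
3  | Atwood | 51463
4  | Atwood | 75780
5  | Borges | 66539
6  | Borges | 31888
7  | Atwood | 9033 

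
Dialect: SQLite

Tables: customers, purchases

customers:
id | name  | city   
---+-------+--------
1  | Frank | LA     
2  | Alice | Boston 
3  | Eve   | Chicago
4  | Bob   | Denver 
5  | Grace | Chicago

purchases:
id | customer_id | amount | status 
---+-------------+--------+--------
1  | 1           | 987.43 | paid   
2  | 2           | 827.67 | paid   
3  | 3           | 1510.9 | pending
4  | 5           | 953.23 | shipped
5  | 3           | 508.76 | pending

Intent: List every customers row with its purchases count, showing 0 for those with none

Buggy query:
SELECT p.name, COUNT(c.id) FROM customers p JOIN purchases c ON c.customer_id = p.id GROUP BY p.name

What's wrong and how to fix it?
Bug: INNER JOIN drops customers rows that have no matching purchases rows

Fix: Use LEFT JOIN so parents without children still appear (COUNT(c.id) gives 0)

Corrected query:
SELECT p.name, COUNT(c.id) FROM customers p LEFT JOIN purchases c ON c.customer_id = p.id GROUP BY p.name

Result:
name  | COUNT(c.id)
------+------------
Alice | 1          
Bob   | 0          
Eve   | 2          
Frank | 1          
Grace | 1          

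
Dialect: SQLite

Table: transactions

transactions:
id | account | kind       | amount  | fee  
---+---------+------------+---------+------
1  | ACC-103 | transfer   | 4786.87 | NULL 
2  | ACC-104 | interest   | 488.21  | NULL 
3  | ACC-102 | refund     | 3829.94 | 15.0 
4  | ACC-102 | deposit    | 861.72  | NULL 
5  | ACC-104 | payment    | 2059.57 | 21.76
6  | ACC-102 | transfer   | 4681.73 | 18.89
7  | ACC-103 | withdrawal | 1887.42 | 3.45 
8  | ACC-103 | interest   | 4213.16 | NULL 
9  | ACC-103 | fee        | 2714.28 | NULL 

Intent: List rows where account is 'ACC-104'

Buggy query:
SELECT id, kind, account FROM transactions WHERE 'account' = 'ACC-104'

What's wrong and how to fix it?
Bug: 'account' in single quotes is a string literal, not the column; the comparison is literal-vs-literal and never true

Fix: Reference the column as account without single quotes

Corrected query:
SELECT id, kind, account FROM transactions WHERE account = 'ACC-104'

Result:
id | kind     | account
---+----------+--------
2  | interest | ACC-104
5  | payment  | ACC-104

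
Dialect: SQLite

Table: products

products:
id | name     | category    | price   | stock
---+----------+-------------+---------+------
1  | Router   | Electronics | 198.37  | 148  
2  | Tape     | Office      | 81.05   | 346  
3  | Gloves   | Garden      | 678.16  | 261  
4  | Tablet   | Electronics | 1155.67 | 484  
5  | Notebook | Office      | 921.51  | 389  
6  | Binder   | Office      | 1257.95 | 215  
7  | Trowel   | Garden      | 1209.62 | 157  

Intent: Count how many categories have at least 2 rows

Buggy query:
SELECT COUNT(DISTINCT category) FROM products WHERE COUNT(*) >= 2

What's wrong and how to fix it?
Bug: WHERE filters individual rows, not groups, so a group-level COUNT is invalid there

Fix: Group first with HAVING COUNT(*) >= 2, then COUNT the resulting groups

Corrected query:
SELECT COUNT(*) FROM (SELECT category FROM products GROUP BY category HAVING COUNT(*) >= 2)

Result:
COUNT(*)
--------
3       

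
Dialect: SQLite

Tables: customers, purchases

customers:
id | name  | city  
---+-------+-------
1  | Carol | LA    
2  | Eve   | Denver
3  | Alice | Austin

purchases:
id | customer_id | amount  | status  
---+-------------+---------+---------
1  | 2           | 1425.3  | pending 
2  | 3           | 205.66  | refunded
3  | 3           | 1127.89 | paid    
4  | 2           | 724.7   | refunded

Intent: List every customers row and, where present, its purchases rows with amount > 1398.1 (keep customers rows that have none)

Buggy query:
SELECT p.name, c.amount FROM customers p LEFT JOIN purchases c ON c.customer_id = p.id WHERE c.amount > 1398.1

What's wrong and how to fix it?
Bug: A WHERE condition on the right-hand table after LEFT JOIN drops unmatched parents

Fix: Move the right-table condition into the ON clause so unmatched parents are kept

Corrected query:
SELECT p.name, c.amount FROM customers p LEFT JOIN purchases c ON c.customer_id = p.id AND c.amount > 1398.1

Result:
name  | amount
------+-------
Carol | NULL  
Eve   | 1425.3
Alice | NULL  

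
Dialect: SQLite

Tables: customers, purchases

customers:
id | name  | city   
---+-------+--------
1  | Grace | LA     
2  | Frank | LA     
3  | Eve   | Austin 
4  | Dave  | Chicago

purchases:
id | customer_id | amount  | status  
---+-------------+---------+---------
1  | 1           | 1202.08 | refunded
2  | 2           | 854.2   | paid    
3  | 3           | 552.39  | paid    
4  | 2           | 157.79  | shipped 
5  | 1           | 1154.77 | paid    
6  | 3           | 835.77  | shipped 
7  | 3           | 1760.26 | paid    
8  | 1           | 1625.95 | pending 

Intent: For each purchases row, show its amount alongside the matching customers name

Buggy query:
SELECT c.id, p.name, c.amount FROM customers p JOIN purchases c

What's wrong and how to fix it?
Bug: Missing join condition: each purchases row is matched to all customers rows instead of just its own

Fix: Specify the join condition linking the foreign key to the parent id

Corrected query:
SELECT c.id, p.name, c.amount FROM customers p JOIN purchases c ON c.customer_id = p.id

Result:
id | name  | amount 
---+-------+--------
1  | Grace | 1202.08
2  | Frank | 854.2  
3  | Eve   | 552.39 
4  | Frank | 157.79 
5  | Grace | 1154.77
6  | Eve   | 835.77 
7  | Eve   | 1760.26
8  | Grace | 1625.95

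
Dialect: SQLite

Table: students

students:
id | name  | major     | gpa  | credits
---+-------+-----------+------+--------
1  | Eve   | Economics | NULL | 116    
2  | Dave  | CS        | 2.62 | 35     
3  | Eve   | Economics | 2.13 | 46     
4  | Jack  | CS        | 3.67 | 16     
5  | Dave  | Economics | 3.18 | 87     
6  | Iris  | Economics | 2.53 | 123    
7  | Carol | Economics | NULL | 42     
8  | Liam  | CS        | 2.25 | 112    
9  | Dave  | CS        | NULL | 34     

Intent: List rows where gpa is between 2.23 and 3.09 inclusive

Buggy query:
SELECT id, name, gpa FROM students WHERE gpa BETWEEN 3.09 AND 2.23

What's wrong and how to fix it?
Bug: BETWEEN expects the lower bound first; with 3.09 AND 2.23 the range is empty

Fix: Write BETWEEN 2.23 AND 3.09

Corrected query:
SELECT id, name, gpa FROM students WHERE gpa BETWEEN 2.23 AND 3.09

Result:
id | name | gpa 
---+------+-----
2  | Dave | 2.62
6  | Iris | 2.53
8  | Liam | 2.25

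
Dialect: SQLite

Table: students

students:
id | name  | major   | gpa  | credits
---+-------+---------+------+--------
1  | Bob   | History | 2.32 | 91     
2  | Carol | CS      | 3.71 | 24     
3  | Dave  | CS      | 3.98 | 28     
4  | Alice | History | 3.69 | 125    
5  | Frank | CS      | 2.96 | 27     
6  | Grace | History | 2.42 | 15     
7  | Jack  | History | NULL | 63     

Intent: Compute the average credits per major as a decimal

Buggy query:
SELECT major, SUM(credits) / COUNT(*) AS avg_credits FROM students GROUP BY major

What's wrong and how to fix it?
Bug: SUM(credits) and COUNT(*) are both integers; the division truncates the fractional part

Fix: Cast one side to REAL so the division keeps the fractional part

Corrected query:
SELECT major, SUM(credits) * 1.0 / COUNT(*) AS avg_credits FROM students GROUP BY major

Result:
major   | avg_credits
--------+------------
CS      | 26.333333  
History | 73.5       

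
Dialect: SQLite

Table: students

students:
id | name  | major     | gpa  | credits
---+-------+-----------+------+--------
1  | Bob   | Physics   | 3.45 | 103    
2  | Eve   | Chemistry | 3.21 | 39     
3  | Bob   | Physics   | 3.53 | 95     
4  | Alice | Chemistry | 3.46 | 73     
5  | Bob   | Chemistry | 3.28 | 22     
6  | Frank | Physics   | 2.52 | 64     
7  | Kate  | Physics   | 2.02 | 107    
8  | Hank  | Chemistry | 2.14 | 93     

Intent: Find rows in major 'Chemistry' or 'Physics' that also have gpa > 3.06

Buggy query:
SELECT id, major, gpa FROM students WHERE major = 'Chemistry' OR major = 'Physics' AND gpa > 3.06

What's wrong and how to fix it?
Bug: AND binds tighter than OR, so this parses as major = 'Chemistry' OR (major = 'Physics' AND gpa > 3.06)

Fix: Add parentheses around the OR so the AND applies to both alternatives

Corrected query:
SELECT id, major, gpa FROM students WHERE (major = 'Chemistry' OR major = 'Physics') AND gpa > 3.06

Result:
id | major     | gpa 
---+-----------+-----
1  | Physics   | 3.45
2  | Chemistry | 3.21
3  | Physics   | 3.53
4  | Chemistry | 3.46
5  | Chemistry | 3.28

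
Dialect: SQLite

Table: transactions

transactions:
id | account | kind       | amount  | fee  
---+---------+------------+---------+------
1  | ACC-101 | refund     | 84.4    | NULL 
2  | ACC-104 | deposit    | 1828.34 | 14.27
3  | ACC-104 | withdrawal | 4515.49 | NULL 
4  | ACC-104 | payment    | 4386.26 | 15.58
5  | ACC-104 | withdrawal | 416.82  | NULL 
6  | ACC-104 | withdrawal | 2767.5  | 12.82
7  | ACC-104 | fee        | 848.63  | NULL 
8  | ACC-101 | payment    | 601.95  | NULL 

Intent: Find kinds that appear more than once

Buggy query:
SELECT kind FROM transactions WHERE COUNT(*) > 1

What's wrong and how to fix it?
Bug: COUNT(*) is an aggregate and cannot be used in WHERE

Fix: Group first, then use HAVING for the count condition

Corrected query:
SELECT kind FROM transactions GROUP BY kind HAVING COUNT(*) > 1

Result:
kind      
----------
payment   
withdrawal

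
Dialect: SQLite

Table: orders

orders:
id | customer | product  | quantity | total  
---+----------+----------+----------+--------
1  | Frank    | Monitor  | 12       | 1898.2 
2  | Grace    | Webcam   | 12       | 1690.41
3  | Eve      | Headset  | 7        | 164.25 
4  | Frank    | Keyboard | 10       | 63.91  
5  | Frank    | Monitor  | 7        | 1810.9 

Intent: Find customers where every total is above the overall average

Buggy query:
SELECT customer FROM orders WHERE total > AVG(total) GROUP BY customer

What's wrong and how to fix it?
Bug: AVG() is an aggregate; it can't sit directly in WHERE

Fix: Compute the overall average in a scalar subquery and compare each group's MIN against it in HAVING

Corrected query:
SELECT customer FROM orders GROUP BY customer HAVING MIN(total) > (SELECT AVG(total) FROM orders)

Result:
customer
--------
Grace   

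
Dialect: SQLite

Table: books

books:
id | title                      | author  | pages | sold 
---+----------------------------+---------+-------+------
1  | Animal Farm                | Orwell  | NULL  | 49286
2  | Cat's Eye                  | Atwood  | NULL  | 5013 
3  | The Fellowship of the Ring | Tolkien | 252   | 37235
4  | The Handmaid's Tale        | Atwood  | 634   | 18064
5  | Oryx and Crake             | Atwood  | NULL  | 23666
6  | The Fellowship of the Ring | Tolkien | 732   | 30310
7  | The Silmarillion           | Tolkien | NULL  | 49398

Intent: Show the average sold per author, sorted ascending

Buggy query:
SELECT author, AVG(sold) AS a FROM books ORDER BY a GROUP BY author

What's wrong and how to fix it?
Bug: ORDER BY appears before GROUP BY; SQL clause order requires GROUP BY first

Fix: Move ORDER BY to the end, after GROUP BY

Corrected query:
SELECT author, AVG(sold) AS a FROM books GROUP BY author ORDER BY a

Result:
author  | a    
--------+------
Atwood  | 15581
Tolkien | 38981
Orwell  | 49286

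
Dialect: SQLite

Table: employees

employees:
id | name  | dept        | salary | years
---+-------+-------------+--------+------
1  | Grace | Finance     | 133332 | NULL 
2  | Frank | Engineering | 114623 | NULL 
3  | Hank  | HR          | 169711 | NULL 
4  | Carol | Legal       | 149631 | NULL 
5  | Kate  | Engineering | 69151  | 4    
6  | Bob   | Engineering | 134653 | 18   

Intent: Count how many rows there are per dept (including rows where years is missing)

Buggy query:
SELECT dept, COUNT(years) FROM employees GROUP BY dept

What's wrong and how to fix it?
Bug: COUNT(column) counts non-NULL values only; rows with NULL years aren't counted

Fix: Replace COUNT(years) with COUNT(*)

Corrected query:
SELECT dept, COUNT(*) FROM employees GROUP BY dept

Result:
dept        | COUNT(*)
------------+---------
Engineering | 3       
Finance     | 1       
HR          | 1       
Legal       | 1       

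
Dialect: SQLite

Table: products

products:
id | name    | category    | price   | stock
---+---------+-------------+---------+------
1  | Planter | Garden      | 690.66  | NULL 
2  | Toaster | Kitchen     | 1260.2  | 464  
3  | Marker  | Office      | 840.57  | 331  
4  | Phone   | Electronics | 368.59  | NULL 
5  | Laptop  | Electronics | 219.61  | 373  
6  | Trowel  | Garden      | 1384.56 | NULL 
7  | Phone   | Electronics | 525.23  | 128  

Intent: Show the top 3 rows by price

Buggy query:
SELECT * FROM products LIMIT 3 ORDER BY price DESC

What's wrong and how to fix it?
Bug: ORDER BY cannot follow LIMIT; LIMIT is the final clause

Fix: Swap the clauses: ORDER BY first, then LIMIT

Corrected query:
SELECT * FROM products ORDER BY price DESC LIMIT 3

Result:
id | name    | category | price   | stock
---+---------+----------+---------+------
6  | Trowel  | Garden   | 1384.56 | NULL 
2  | Toaster | Kitchen  | 1260.2  | 464  
3  | Marker  | Office   | 840.57  | 331  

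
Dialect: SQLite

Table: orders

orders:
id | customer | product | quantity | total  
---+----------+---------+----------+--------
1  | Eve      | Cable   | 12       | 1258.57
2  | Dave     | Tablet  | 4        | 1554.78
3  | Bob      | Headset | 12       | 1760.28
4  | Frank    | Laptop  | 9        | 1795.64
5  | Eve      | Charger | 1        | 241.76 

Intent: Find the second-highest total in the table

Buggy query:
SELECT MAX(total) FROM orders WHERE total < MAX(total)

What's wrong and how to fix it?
Bug: MAX(total) on the right of the comparison is an aggregate-in-WHERE error

Fix: Compute the overall MAX in a subquery, then take MAX of rows below it

Corrected query:
SELECT MAX(total) FROM orders WHERE total < (SELECT MAX(total) FROM orders)

Result:
MAX(total)
----------
1760.28   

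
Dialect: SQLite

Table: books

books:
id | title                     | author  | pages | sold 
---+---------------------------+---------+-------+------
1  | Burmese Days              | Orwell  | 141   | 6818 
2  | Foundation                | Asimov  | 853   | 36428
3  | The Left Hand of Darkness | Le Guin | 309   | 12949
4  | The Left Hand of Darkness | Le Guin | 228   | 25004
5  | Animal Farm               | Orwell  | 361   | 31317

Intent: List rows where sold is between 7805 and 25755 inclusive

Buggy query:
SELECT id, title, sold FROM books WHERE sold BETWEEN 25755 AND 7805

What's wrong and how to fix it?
Bug: BETWEEN expects the lower bound first; with 25755 AND 7805 the range is empty

Fix: Write BETWEEN 7805 AND 25755

Corrected query:
SELECT id, title, sold FROM books WHERE sold BETWEEN 7805 AND 25755

Result:
id | title                     | sold 
---+---------------------------+------
3  | The Left Hand of Darkness | 12949
4  | The Left Hand of Darkness | 25004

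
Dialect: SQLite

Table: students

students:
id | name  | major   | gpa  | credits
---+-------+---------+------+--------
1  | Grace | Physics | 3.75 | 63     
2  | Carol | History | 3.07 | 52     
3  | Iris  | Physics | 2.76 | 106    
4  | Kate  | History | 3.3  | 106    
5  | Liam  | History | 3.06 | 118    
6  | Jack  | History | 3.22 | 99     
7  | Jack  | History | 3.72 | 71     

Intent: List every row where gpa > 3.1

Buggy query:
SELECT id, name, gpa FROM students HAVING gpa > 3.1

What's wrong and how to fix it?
Bug: HAVING filters the output of aggregation, but this query has no GROUP BY and no aggregate functions, so SQLite rejects it (HAVING clause on a non-aggregate query); the condition here is per row

Fix: Replace HAVING with WHERE since the condition applies to individual rows

Corrected query:
SELECT id, name, gpa FROM students WHERE gpa > 3.1

Result:
id | name  | gpa 
---+-------+-----
1  | Grace | 3.75
4  | Kate  | 3.3 
6  | Jack  | 3.22
7  | Jack  | 3.72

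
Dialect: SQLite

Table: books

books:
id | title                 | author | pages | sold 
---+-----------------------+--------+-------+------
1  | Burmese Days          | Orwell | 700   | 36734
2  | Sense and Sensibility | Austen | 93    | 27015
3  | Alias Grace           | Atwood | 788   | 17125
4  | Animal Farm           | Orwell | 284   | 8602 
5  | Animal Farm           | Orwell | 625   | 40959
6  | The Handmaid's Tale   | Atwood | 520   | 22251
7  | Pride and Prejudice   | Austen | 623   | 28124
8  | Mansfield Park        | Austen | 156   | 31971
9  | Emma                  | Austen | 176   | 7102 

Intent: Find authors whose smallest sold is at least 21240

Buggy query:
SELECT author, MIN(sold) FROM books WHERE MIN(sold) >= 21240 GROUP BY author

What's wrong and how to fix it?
Bug: Aggregates like MIN are computed per group after WHERE runs

Fix: Use HAVING for the per-group MIN condition

Corrected query:
SELECT author, MIN(sold) FROM books GROUP BY author HAVING MIN(sold) >= 21240

Result:
(no rows)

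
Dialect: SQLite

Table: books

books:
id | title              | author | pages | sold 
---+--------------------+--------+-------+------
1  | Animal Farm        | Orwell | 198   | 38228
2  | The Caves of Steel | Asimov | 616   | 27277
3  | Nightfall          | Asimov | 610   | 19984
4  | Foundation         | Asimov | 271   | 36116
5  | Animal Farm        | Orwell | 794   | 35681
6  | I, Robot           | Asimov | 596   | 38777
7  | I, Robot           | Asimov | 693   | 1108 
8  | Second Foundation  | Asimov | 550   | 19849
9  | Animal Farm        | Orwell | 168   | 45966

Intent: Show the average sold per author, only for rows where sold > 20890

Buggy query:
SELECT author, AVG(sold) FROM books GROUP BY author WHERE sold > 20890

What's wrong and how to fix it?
Bug: Row-level WHERE must come before GROUP BY in the clause order

Fix: Place WHERE between FROM and GROUP BY

Corrected query:
SELECT author, AVG(sold) FROM books WHERE sold > 20890 GROUP BY author

Result:
author | AVG(sold)   
-------+-------------
Asimov | 34056.666667
Orwell | 39958.333333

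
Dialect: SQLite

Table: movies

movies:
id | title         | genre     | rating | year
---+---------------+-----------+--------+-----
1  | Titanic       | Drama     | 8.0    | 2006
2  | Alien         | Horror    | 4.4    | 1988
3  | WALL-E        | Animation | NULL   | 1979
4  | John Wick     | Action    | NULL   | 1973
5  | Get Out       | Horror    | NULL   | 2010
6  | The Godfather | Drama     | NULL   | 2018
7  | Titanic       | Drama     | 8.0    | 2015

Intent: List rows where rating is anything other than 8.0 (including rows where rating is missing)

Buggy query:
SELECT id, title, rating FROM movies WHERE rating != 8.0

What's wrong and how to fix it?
Bug: 'rating != 8.0' is unknown when rating is NULL, so NULL rows are silently excluded

Fix: Add an explicit OR rating IS NULL to include the missing-value rows

Corrected query:
SELECT id, title, rating FROM movies WHERE rating != 8.0 OR rating IS NULL

Result:
id | title         | rating
---+---------------+-------
2  | Alien         | 4.4   
3  | WALL-E        | NULL  
4  | John Wick     | NULL  
5  | Get Out       | NULL  
6  | The Godfather | NULL  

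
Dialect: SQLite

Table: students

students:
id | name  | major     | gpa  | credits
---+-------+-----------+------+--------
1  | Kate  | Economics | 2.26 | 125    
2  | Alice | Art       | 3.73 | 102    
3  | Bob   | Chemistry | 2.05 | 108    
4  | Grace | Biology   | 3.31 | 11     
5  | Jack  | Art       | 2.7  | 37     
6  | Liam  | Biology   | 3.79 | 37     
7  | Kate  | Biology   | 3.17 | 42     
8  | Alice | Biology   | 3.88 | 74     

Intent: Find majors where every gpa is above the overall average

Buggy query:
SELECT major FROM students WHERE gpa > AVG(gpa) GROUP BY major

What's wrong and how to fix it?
Bug: WHERE evaluates per row before aggregation, so AVG() is unavailable

Fix: Use a subquery for AVG and a HAVING MIN(...) filter so the condition holds for every row in the group

Corrected query:
SELECT major FROM students GROUP BY major HAVING MIN(gpa) > (SELECT AVG(gpa) FROM students)

Result:
major  
-------
Biology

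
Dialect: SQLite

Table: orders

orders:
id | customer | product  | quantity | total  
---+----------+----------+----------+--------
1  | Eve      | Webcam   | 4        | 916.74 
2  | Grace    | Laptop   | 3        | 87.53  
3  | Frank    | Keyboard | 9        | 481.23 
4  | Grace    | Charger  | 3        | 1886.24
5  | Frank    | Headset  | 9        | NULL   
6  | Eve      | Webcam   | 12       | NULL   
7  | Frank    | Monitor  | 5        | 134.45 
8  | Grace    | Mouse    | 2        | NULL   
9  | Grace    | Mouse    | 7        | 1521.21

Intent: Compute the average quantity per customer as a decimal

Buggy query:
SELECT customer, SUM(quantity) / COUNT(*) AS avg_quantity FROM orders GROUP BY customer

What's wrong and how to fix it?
Bug: SUM(quantity) and COUNT(*) are both integers; the division truncates the fractional part

Fix: Multiply by 1.0 (or CAST to REAL) to force floating-point division

Corrected query:
SELECT customer, SUM(quantity) * 1.0 / COUNT(*) AS avg_quantity FROM orders GROUP BY customer

Result:
customer | avg_quantity
---------+-------------
Eve      | 8           
Frank    | 7.666667    
Grace    | 3.75        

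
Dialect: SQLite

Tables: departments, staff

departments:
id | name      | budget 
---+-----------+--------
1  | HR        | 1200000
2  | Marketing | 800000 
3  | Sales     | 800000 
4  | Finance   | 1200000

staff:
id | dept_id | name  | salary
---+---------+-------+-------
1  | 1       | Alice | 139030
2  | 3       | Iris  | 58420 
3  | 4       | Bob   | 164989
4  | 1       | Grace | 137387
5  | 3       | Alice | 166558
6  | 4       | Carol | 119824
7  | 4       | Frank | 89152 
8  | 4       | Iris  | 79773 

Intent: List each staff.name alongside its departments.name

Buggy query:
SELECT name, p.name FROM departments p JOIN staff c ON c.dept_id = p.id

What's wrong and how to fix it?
Bug: 'name' exists in both joined tables, so the database can't tell which one is meant

Fix: Qualify the column with its table alias (c.name)

Corrected query:
SELECT c.name, p.name FROM departments p JOIN staff c ON c.dept_id = p.id

Result:
name  | name   
------+--------
Alice | HR     
Iris  | Sales  
Bob   | Finance
Grace | HR     
Alice | Sales  
Carol | Finance
Frank | Finance
Iris  | Finance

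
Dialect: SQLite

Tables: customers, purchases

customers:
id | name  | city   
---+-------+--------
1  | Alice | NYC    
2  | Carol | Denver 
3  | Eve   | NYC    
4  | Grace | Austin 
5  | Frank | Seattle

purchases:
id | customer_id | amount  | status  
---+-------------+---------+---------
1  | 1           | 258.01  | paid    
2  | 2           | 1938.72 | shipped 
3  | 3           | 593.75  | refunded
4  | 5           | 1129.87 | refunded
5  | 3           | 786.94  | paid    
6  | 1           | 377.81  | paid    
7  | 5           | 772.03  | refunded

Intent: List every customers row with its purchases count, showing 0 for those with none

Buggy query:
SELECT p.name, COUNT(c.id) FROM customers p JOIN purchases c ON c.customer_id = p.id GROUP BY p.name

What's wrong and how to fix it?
Bug: An inner join excludes parents with zero children

Fix: Use LEFT JOIN so parents without children still appear (COUNT(c.id) gives 0)

Corrected query:
SELECT p.name, COUNT(c.id) FROM customers p LEFT JOIN purchases c ON c.customer_id = p.id GROUP BY p.name

Result:
name  | COUNT(c.id)
------+------------
Alice | 2          
Carol | 1          
Eve   | 2          
Frank | 2          
Grace | 0          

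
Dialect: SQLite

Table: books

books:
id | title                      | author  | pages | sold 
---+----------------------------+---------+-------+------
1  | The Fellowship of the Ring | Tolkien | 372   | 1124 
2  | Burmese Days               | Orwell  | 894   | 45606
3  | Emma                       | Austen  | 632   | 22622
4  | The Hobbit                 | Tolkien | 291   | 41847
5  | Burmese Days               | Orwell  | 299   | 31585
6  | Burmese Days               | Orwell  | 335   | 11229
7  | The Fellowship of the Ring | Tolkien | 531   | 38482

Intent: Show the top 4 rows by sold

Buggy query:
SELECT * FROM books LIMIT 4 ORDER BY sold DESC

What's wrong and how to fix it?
Bug: LIMIT must come after ORDER BY

Fix: Swap the clauses: ORDER BY first, then LIMIT

Corrected query:
SELECT * FROM books ORDER BY sold DESC LIMIT 4

Result:
id | title                      | author  | pages | sold 
---+----------------------------+---------+-------+------
2  | Burmese Days               | Orwell  | 894   | 45606
4  | The Hobbit                 | Tolkien | 291   | 41847
7  | The Fellowship of the Ring | Tolkien | 531   | 38482
5  | Burmese Days               | Orwell  | 299   | 31585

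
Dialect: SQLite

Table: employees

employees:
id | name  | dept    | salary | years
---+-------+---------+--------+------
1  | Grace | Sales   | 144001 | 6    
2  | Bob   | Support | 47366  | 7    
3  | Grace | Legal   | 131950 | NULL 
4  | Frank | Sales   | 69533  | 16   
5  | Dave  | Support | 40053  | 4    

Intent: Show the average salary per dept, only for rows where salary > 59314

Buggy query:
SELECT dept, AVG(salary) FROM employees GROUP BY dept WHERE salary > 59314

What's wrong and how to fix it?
Bug: WHERE cannot follow GROUP BY

Fix: Place WHERE between FROM and GROUP BY

Corrected query:
SELECT dept, AVG(salary) FROM employees WHERE salary > 59314 GROUP BY dept

Result:
dept  | AVG(salary)
------+------------
Legal | 131950     
Sales | 106767     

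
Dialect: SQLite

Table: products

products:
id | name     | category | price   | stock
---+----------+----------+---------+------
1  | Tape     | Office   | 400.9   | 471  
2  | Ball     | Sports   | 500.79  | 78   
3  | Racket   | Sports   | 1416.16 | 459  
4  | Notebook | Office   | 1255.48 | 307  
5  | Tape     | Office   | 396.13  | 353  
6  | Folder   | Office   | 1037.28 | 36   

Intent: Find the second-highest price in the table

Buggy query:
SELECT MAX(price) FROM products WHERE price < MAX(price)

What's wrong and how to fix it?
Bug: MAX(price) on the right of the comparison is an aggregate-in-WHERE error

Fix: Put the inner MAX in a scalar subquery

Corrected query:
SELECT MAX(price) FROM products WHERE price < (SELECT MAX(price) FROM products)

Result:
MAX(price)
----------
1255.48   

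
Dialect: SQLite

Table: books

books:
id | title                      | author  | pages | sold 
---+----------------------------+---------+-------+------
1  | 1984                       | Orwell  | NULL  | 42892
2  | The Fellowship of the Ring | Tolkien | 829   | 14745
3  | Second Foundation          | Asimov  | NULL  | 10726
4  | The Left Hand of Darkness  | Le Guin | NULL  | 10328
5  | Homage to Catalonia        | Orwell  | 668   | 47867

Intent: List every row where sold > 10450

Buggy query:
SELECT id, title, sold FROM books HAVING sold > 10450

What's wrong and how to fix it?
Bug: This is a non-aggregate query (no GROUP BY, no aggregates), so in SQLite the HAVING clause is invalid here; a row-level condition belongs in WHERE

Fix: Replace HAVING with WHERE since the condition applies to individual rows

Corrected query:
SELECT id, title, sold FROM books WHERE sold > 10450

Result:
id | title                      | sold 
---+----------------------------+------
1  | 1984                       | 42892
2  | The Fellowship of the Ring | 14745
3  | Second Foundation          | 10726
5  | Homage to Catalonia        | 47867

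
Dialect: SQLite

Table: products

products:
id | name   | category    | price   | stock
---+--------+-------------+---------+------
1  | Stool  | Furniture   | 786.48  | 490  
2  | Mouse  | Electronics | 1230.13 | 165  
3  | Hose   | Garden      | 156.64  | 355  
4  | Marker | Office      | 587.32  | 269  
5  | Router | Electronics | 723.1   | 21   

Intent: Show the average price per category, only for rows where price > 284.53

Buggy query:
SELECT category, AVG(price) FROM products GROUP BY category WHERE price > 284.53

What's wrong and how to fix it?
Bug: WHERE cannot follow GROUP BY

Fix: Place WHERE between FROM and GROUP BY

Corrected query:
SELECT category, AVG(price) FROM products WHERE price > 284.53 GROUP BY category

Result:
category    | AVG(price)
------------+-----------
Electronics | 976.615   
Furniture   | 786.48    
Office      | 587.32    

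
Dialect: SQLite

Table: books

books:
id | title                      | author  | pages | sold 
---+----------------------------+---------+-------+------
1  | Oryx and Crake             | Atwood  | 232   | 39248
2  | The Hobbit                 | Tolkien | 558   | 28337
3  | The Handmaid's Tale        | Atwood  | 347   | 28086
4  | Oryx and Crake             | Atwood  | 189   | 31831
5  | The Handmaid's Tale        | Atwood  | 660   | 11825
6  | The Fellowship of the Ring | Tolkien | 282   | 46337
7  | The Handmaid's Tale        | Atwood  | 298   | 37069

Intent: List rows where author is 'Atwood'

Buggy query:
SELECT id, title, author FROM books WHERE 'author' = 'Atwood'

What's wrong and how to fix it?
Bug: Single quotes denote string literals in SQL; the column name is being compared as a constant string

Fix: Reference the column as author without single quotes

Corrected query:
SELECT id, title, author FROM books WHERE author = 'Atwood'

Result:
id | title               | author
---+---------------------+-------
1  | Oryx and Crake      | Atwood
3  | The Handmaid's Tale | Atwood
4  | Oryx and Crake      | Atwood
5  | The Handmaid's Tale | Atwood
7  | The Handmaid's Tale | Atwood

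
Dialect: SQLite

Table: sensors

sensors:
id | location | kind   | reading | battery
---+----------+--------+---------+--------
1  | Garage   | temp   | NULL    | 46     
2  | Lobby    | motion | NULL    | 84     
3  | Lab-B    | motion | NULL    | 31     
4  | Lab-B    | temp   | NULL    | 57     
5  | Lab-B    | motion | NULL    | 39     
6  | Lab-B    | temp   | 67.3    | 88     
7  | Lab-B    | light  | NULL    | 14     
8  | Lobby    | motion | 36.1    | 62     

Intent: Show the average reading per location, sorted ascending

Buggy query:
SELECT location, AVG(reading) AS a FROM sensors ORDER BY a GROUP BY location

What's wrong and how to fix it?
Bug: ORDER BY appears before GROUP BY; SQL clause order requires GROUP BY first

Fix: Move ORDER BY to the end, after GROUP BY

Corrected query:
SELECT location, AVG(reading) AS a FROM sensors GROUP BY location ORDER BY a

Result:
location | a   
---------+-----
Garage   | NULL
Lobby    | 36.1
Lab-B    | 67.3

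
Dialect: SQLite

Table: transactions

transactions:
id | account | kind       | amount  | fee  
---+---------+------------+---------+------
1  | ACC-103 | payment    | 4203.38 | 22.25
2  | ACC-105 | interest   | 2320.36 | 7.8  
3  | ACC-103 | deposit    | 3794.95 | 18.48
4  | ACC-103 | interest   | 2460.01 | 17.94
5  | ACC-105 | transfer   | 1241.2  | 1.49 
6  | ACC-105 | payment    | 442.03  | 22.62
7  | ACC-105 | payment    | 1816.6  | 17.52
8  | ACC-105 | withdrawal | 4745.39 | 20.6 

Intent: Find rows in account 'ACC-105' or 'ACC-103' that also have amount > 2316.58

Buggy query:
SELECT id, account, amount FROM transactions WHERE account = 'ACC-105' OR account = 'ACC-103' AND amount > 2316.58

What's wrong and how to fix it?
Bug: AND binds tighter than OR, so this parses as account = 'ACC-105' OR (account = 'ACC-103' AND amount > 2316.58)

Fix: Group the OR with parentheses (or use IN), then AND the threshold

Corrected query:
SELECT id, account, amount FROM transactions WHERE (account = 'ACC-105' OR account = 'ACC-103') AND amount > 2316.58

Result:
id | account | amount 
---+---------+--------
1  | ACC-103 | 4203.38
2  | ACC-105 | 2320.36
3  | ACC-103 | 3794.95
4  | ACC-103 | 2460.01
8  | ACC-105 | 4745.39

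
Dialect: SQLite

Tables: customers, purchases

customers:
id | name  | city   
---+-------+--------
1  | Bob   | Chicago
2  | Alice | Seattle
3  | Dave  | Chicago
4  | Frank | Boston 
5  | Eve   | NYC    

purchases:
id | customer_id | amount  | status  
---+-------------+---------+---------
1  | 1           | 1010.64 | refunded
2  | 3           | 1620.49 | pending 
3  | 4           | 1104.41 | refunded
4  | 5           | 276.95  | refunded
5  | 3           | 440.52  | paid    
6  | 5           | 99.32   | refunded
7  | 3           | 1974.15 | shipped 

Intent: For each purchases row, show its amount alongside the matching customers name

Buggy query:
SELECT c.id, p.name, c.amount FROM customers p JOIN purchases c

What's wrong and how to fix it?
Bug: Missing join condition: each purchases row is matched to all customers rows instead of just its own

Fix: Add ON c.customer_id = p.id to the JOIN

Corrected query:
SELECT c.id, p.name, c.amount FROM customers p JOIN purchases c ON c.customer_id = p.id

Result:
id | name  | amount 
---+-------+--------
1  | Bob   | 1010.64
2  | Dave  | 1620.49
3  | Frank | 1104.41
4  | Eve   | 276.95 
5  | Dave  | 440.52 
6  | Eve   | 99.32  
7  | Dave  | 1974.15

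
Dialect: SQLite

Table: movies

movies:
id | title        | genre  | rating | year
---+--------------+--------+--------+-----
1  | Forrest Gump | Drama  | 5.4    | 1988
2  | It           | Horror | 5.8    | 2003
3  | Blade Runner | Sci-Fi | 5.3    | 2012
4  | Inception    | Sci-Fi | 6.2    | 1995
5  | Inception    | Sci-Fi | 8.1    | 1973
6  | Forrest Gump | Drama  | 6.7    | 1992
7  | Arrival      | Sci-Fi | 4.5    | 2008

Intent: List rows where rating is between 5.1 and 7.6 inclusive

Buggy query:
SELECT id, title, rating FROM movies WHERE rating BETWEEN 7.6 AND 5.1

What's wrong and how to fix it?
Bug: The bounds are reversed; BETWEEN a AND b requires a <= b to match anything

Fix: Write BETWEEN 5.1 AND 7.6

Corrected query:
SELECT id, title, rating FROM movies WHERE rating BETWEEN 5.1 AND 7.6

Result:
id | title        | rating
---+--------------+-------
1  | Forrest Gump | 5.4   
2  | It           | 5.8   
3  | Blade Runner | 5.3   
4  | Inception    | 6.2   
6  | Forrest Gump | 6.7   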